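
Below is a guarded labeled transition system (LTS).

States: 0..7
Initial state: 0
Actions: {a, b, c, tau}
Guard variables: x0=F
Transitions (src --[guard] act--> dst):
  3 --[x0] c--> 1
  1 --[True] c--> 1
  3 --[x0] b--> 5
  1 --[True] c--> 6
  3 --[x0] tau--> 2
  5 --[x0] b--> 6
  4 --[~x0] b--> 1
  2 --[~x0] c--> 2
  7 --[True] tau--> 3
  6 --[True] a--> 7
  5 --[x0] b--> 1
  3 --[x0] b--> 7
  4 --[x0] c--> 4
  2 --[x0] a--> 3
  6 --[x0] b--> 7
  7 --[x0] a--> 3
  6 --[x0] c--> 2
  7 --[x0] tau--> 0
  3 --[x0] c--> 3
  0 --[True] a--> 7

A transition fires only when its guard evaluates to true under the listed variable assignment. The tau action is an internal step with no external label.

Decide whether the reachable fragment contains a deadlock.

Reachable = {0,3,7}
  0: a→7  [1 exit(s)]
  3: ∅  [STUCK]
  7: tau→3  [1 exit(s)]
Path to 3: a·tau

Answer: DEADLOCK at state 3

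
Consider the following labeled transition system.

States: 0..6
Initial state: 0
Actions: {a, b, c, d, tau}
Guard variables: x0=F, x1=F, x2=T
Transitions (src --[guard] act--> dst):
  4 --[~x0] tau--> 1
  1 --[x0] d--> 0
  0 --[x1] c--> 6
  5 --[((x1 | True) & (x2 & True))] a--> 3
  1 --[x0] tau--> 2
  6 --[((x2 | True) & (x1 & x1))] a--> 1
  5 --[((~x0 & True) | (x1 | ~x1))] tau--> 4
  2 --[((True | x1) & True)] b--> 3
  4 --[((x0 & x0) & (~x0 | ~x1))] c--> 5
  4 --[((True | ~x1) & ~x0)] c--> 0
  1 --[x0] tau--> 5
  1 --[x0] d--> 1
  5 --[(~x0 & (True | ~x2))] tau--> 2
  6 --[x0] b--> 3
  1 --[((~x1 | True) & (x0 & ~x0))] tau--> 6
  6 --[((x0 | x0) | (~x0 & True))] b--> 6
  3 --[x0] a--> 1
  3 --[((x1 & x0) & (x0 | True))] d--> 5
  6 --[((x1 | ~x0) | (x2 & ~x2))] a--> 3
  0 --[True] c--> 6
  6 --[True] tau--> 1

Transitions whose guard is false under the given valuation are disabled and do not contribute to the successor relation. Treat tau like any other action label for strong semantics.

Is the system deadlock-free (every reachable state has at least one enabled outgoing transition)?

Answer: DEADLOCK at state 1

Trace:
Reach set: {0,1,3,6}
  0: c→6  [1 out]
  1: ∅  [no exit]
  3: ∅  [no exit]
  6: a→3  b→6  tau→1  [3 out]
Path to 1: c·tau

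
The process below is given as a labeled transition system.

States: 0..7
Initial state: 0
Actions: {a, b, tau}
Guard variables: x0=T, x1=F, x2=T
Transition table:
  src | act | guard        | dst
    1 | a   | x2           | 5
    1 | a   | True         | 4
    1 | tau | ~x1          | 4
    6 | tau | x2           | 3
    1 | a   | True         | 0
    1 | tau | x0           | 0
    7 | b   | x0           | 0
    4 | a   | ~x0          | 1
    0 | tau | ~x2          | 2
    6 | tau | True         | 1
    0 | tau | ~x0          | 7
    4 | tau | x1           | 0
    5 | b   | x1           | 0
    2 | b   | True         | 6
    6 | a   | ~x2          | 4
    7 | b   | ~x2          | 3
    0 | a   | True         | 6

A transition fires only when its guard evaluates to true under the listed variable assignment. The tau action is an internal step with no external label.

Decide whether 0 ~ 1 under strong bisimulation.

Answer: NOT BISIMILAR

Analysis:
Bisimulation quotient by refinement:
  P[0] = {{0,1,2,3,4,5,6,7}}
  P[1] = {{0},{1},{2,7},{3,4,5},{6}}
  P[2] = {{0},{1},{2},{3,4,5},{6},{7}}
Fixed point at round 3; 6 class(es).
class of 0: {0}; class of 1: {1}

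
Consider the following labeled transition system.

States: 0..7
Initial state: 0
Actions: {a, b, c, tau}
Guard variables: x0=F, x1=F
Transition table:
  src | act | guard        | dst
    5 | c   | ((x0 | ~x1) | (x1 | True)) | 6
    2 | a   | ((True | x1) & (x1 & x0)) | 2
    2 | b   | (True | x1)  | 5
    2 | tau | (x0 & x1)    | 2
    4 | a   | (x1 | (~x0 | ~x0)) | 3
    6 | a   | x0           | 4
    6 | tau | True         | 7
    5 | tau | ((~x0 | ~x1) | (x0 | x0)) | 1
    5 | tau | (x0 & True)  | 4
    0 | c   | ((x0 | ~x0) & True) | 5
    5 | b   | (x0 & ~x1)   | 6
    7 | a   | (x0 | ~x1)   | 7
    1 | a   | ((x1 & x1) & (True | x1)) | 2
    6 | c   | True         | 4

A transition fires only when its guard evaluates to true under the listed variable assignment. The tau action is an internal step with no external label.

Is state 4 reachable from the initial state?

Answer: REACHABLE

Trace:
After dropping false guards: 8 live edges.
L0 = {0}
L1 = {5}  cumulative {0,5}
L2 = {1,6}  cumulative {0,1,5,6}
L3 = {4,7}  cumulative {0,1,4,5,6,7}
L4 = {3}  cumulative {0,1,3,4,5,6,7}
Reach set: {0,1,3,4,5,6,7}
Path to 4: c·c·c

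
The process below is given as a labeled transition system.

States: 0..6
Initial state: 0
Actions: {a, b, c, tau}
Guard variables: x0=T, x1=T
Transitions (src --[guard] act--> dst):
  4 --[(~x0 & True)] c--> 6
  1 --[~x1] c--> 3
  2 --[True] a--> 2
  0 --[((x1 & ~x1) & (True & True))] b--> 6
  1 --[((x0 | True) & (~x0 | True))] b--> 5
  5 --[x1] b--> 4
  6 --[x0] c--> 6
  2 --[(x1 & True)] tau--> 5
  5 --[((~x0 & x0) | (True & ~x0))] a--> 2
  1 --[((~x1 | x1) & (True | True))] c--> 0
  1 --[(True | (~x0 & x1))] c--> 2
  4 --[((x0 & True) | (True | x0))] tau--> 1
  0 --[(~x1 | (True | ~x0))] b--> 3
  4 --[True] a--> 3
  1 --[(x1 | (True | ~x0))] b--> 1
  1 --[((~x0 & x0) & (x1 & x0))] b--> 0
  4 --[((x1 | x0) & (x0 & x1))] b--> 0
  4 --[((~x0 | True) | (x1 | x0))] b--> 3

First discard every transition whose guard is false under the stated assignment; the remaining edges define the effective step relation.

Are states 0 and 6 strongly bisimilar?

Answer: NOT BISIMILAR

Trace:
Refine partition for ~:
  P[0] = {{0,1,2,3,4,5,6}}
  P[1] = {{0,5},{1},{2},{3},{4},{6}}
  P[2] = {{0},{1},{2},{3},{4},{5},{6}}
7 equivalence class(es) (converged in 3)
class of 0: {0}; class of 6: {6}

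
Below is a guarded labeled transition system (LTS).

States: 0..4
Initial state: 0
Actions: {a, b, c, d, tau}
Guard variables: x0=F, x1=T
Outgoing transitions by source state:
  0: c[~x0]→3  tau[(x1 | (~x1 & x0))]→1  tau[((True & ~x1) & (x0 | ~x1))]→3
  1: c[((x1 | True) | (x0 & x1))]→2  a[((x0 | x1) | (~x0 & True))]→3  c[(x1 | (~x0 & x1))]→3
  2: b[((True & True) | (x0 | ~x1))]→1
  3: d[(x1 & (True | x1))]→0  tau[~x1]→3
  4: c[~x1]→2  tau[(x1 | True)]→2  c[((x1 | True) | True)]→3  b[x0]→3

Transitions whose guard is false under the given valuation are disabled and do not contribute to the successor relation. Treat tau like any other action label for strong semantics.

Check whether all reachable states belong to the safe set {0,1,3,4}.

Answer: INVARIANT VIOLATED at state 2

Working:
Safe = {0,1,3,4}
Reach set: {0,1,2,3}
  0: ok
  1: ok
  2: VIOLATES
  3: ok
reach 2 via tau·c — violates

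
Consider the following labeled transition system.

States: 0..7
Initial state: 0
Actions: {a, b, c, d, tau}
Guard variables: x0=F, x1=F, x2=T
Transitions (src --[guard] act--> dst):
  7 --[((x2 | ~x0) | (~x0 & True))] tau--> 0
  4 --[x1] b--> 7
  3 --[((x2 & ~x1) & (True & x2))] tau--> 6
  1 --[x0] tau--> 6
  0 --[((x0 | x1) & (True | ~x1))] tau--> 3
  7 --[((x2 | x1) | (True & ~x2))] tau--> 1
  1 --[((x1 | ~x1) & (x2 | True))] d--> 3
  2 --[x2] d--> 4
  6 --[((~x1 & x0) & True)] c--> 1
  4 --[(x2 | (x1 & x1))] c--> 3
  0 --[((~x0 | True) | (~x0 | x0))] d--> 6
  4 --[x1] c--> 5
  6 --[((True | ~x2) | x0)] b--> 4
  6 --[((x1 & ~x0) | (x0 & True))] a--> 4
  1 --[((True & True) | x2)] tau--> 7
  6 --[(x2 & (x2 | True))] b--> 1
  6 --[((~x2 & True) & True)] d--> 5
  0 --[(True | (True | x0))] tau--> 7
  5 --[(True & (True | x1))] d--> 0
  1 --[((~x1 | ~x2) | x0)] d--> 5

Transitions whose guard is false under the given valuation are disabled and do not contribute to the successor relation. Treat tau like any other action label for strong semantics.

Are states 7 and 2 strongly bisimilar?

Compute ~ classes (split until stable):
  P[0] = {{0,1,2,3,4,5,6,7}}
  P[1] = {{0,1},{2,5},{3,7},{4},{6}}
  P[2] = {{0},{1},{2},{3},{4},{5},{6},{7}}
stable after 3 split(s): 8 block(s)
[7]={7}  [2]={2}

Answer: NOT BISIMILAR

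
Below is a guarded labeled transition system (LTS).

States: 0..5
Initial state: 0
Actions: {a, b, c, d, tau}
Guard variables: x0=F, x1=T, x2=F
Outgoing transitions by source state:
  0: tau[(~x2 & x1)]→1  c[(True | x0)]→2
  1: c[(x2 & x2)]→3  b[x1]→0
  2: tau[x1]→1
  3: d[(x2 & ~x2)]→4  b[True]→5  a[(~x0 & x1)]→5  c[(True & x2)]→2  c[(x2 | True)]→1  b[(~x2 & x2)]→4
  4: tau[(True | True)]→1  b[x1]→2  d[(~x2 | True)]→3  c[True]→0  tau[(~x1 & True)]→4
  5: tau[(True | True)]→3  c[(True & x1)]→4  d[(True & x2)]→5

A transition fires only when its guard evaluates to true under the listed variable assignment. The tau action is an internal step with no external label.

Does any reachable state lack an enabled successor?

Reach set: {0,1,2}
  0: c→2  tau→1  [2 out]
  1: b→0  [1 out]
  2: tau→1  [1 out]

Answer: DEADLOCK-FREE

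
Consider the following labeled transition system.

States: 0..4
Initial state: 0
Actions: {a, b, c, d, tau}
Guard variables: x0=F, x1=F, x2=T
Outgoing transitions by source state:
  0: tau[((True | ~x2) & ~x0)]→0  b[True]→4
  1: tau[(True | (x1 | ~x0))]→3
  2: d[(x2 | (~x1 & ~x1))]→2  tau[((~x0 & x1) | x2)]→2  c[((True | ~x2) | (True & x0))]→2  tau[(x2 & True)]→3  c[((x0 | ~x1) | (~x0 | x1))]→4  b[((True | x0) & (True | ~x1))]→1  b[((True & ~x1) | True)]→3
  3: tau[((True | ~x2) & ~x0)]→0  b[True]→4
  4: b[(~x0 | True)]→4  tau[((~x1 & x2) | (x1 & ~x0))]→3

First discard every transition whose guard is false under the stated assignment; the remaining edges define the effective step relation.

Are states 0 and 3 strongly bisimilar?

Answer: BISIMILAR

Working:
Bisimulation quotient by refinement:
  π0 = {{0,1,2,3,4}}
  π1 = {{0,3,4},{1},{2}}
stable after 2 split(s): 3 block(s)
0∈{0,3,4}, 3∈{0,3,4}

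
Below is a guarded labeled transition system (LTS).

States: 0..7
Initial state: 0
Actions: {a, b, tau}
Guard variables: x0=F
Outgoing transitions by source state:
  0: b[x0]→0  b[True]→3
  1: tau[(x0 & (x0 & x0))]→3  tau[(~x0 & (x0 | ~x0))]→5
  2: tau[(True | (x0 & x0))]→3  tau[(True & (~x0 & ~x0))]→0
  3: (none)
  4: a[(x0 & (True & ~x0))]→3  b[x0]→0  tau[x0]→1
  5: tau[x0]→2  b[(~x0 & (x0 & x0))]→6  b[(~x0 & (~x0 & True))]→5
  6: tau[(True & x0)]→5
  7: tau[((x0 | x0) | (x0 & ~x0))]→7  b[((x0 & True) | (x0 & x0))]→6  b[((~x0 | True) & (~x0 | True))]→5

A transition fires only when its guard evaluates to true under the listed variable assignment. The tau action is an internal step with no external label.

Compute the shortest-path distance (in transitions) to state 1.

Breadth-first toward 1:
  Layer 0: {0}
  Layer 1: {3}
1 never appears.

Answer: UNREACHABLE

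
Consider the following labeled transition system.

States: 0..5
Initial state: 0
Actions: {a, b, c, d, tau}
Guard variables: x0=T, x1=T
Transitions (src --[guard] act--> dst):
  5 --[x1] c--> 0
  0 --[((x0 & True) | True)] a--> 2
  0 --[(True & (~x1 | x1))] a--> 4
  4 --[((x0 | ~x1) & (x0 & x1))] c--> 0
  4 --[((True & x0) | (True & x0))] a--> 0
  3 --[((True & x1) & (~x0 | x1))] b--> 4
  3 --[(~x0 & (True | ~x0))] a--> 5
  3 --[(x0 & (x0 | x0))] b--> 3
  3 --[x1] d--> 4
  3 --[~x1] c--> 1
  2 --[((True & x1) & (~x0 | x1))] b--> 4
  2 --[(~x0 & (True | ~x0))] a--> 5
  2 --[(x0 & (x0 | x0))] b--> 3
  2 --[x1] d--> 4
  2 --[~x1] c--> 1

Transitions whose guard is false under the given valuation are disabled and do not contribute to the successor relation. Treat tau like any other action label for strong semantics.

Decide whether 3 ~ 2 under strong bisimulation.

Bisimulation quotient by refinement:
  P[0] = {{0,1,2,3,4,5}}
  P[1] = {{0},{1},{2,3},{4},{5}}
5 equivalence class(es) (converged in 2)
[3]={2,3}  [2]={2,3}

Answer: BISIMILAR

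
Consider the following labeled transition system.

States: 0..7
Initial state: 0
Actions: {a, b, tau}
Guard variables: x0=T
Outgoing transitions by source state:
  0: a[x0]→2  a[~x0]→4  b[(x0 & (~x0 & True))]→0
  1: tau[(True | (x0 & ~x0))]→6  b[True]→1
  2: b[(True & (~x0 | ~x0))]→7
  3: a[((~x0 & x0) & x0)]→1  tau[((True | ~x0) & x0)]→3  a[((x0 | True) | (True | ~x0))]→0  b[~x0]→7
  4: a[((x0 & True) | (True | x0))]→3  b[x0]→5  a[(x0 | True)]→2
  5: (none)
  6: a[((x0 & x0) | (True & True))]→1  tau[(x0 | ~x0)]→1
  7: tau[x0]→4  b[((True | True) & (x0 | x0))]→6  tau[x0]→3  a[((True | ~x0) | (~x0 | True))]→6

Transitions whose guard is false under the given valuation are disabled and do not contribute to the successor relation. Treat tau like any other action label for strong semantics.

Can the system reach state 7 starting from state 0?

Answer: UNREACHABLE

Analysis:
Guard filter leaves 14 enabled edge(s).
depth 0: {0}
depth 1: {2}  cumulative {0,2}
Reach set: {0,2}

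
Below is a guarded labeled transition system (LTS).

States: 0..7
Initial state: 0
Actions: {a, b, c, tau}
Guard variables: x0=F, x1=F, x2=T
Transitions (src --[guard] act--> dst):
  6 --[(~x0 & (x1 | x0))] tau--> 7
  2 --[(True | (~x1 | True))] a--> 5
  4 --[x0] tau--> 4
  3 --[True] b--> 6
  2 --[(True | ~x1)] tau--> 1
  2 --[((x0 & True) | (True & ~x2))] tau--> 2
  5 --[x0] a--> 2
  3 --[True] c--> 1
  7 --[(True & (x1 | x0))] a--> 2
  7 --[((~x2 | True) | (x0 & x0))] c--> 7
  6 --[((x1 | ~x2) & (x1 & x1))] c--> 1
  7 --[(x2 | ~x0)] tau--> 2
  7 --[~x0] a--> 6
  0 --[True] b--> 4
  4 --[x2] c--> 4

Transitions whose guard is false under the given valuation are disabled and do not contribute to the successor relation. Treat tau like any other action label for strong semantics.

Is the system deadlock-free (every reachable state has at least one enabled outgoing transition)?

Answer: DEADLOCK-FREE

Working:
Reach set: {0,4}
  0: b→4  [1 exit(s)]
  4: c→4  [1 exit(s)]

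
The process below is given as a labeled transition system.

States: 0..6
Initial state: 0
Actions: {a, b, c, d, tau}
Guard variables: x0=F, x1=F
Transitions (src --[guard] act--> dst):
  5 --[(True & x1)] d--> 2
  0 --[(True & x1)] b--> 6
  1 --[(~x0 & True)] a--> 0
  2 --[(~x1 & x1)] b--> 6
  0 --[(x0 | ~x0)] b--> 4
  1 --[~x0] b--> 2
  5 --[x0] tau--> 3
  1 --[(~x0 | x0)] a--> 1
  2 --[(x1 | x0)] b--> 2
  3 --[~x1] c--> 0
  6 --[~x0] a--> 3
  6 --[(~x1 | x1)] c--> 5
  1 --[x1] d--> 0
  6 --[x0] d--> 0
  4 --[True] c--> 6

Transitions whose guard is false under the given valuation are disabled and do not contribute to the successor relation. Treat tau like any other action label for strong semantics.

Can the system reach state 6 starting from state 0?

After dropping false guards: 8 live edges.
Layer 0: {0}
Layer 1: {4}  now seen {0,4}
Layer 2: {6}  now seen {0,4,6}
Layer 3: {3,5}  now seen {0,3,4,5,6}
Reachable = {0,3,4,5,6}
trace reaching 6: b·c

Answer: REACHABLE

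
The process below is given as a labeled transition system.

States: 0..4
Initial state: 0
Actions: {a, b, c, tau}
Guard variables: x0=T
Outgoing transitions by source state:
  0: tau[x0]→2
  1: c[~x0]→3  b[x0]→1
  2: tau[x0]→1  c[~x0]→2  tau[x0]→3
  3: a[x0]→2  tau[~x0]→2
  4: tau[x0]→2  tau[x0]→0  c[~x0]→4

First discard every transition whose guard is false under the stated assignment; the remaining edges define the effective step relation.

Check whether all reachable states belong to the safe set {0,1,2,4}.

Answer: INVARIANT VIOLATED at state 3

Analysis:
Inv-set: {0,1,2,4}
R = {0,1,2,3}
  0: safe
  1: safe
  2: safe
  3: VIOLATES
counterexample path to 3: tau·tau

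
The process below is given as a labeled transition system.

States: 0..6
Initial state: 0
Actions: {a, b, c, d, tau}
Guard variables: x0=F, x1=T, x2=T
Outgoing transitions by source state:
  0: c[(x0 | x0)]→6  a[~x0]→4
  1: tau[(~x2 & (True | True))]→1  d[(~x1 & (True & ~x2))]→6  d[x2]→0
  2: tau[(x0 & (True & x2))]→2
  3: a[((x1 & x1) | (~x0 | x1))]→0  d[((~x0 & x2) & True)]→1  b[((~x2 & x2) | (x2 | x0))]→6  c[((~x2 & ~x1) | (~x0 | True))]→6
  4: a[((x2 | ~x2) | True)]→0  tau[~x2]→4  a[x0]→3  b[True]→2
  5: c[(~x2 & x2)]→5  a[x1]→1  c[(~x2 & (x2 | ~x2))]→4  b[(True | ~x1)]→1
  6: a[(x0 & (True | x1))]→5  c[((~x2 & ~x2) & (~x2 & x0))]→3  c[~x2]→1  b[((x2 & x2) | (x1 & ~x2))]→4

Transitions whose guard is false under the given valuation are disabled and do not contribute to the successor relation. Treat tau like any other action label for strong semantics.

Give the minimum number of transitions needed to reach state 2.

Answer: 2

Analysis:
Layered search for 2:
  depth 0: {0}
  depth 1: {4}
  depth 2: {2}
2 enters at depth 2; path a·b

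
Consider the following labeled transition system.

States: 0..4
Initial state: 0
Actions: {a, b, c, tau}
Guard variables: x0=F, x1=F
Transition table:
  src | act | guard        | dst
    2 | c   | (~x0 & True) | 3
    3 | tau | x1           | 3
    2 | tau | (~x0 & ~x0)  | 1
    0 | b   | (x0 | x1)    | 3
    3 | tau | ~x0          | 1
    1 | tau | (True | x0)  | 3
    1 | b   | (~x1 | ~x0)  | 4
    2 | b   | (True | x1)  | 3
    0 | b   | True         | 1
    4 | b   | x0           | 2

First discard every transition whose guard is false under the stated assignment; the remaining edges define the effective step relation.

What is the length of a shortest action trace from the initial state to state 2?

Answer: UNREACHABLE

Working:
Layered search for 2:
  L0 = {0}
  L1 = {1}
  L2 = {3,4}
2 never appears.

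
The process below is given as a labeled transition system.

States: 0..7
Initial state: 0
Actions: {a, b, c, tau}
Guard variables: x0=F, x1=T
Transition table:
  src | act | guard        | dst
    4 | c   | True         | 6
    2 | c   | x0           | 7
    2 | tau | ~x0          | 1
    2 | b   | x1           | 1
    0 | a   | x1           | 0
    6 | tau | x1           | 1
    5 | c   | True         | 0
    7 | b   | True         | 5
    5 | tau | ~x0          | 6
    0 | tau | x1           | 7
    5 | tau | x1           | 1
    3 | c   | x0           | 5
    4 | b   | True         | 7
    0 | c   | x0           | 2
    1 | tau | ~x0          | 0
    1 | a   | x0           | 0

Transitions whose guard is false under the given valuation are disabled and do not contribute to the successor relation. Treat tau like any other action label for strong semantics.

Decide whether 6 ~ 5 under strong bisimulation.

Answer: NOT BISIMILAR

Analysis:
Bisimulation quotient by refinement:
  π0 = {{0,1,2,3,4,5,6,7}}
  π1 = {{0},{1,6},{2},{3},{4},{5},{7}}
  π2 = {{0},{1},{2},{3},{4},{5},{6},{7}}
Fixed point at round 3; 8 class(es).
class of 6: {6}; class of 5: {5}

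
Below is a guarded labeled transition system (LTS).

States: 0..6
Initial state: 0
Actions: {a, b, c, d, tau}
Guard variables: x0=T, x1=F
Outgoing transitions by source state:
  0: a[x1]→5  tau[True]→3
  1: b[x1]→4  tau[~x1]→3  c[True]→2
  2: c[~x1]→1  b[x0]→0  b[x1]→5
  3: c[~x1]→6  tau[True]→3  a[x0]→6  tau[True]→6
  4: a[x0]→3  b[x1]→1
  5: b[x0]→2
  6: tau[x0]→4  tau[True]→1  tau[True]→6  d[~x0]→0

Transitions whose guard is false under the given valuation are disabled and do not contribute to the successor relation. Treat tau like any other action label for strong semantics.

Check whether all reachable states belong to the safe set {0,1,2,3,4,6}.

Answer: INVARIANT HOLDS

Analysis:
Safe = {0,1,2,3,4,6}
Reach set: {0,1,2,3,4,6}
  0: ✓
  1: ✓
  2: ✓
  3: ✓
  4: ✓
  6: ✓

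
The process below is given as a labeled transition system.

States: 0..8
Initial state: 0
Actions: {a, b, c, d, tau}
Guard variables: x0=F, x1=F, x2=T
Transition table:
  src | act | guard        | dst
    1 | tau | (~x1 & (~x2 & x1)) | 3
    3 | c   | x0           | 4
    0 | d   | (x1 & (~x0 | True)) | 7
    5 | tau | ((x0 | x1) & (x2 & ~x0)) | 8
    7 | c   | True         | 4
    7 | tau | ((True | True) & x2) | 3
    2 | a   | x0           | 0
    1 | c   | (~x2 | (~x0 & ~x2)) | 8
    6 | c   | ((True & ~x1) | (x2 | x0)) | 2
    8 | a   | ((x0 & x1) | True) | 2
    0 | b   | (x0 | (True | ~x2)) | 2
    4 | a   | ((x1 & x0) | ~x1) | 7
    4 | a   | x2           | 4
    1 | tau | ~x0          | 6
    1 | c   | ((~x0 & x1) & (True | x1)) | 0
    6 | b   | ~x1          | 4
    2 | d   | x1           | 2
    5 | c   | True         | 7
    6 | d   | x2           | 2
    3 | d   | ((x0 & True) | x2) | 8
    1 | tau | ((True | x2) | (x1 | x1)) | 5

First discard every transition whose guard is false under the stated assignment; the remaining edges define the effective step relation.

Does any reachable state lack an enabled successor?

Answer: DEADLOCK at state 2

Working:
Reachable = {0,2}
  0: b→2  [deg 1]
  2: ∅  [STUCK]
trace reaching 2: b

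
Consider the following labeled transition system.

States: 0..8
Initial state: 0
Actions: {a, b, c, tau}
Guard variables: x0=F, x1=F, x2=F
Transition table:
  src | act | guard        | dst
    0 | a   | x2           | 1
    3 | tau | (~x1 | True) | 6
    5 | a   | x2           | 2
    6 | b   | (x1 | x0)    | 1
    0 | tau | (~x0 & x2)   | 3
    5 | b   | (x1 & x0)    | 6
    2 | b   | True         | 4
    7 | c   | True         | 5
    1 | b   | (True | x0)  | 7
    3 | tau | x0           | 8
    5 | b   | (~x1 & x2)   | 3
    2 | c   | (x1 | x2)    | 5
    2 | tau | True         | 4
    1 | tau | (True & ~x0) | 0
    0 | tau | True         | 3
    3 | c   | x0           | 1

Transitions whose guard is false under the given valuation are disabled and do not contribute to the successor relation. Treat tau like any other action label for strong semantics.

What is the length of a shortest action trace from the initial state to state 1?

BFS to 1:
  depth 0: {0}
  depth 1: {3}
  depth 2: {6}
1 never appears.

Answer: UNREACHABLE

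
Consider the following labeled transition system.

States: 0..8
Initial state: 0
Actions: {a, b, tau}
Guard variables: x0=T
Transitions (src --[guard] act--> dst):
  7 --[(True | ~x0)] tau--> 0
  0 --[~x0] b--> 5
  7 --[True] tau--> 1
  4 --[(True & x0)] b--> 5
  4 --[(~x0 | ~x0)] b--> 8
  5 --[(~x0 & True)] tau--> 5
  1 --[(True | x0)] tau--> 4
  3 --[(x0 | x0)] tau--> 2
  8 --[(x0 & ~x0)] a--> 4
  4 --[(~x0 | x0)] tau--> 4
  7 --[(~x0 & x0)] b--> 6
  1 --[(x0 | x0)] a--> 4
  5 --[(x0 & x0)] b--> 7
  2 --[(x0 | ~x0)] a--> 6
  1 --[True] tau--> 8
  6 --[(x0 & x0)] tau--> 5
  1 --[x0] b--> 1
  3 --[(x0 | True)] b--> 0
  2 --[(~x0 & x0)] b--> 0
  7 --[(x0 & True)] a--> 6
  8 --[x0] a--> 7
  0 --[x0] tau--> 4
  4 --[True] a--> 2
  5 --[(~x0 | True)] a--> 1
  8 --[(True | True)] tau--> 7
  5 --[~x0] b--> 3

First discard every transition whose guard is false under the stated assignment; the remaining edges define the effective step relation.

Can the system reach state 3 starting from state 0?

Answer: UNREACHABLE

Trace:
19 transition(s) survive guard evaluation.
Layer 0: {0}
Layer 1: {4}  cumulative {0,4}
Layer 2: {2,5}  cumulative {0,2,4,5}
Layer 3: {1,6,7}  cumulative {0,1,2,4,5,6,7}
Layer 4: {8}  cumulative {0,1,2,4,5,6,7,8}
Reachable = {0,1,2,4,5,6,7,8}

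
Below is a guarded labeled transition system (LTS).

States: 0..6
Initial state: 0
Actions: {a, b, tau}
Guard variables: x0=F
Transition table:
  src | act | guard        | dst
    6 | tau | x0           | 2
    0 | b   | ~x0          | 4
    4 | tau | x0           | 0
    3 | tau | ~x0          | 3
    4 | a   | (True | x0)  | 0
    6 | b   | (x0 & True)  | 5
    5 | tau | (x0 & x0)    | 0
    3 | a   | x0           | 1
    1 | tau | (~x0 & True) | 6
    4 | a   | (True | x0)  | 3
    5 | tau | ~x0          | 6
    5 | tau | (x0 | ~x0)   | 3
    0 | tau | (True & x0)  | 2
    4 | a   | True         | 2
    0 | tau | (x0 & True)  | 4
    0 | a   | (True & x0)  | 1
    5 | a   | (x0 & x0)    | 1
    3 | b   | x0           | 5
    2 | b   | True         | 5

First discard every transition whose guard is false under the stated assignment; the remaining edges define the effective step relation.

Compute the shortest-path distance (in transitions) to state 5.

Layered search for 5:
  L0 = {0}
  L1 = {4}
  L2 = {2,3}
  L3 = {5}
depth(5)=3, e.g. b·a·b

Answer: 3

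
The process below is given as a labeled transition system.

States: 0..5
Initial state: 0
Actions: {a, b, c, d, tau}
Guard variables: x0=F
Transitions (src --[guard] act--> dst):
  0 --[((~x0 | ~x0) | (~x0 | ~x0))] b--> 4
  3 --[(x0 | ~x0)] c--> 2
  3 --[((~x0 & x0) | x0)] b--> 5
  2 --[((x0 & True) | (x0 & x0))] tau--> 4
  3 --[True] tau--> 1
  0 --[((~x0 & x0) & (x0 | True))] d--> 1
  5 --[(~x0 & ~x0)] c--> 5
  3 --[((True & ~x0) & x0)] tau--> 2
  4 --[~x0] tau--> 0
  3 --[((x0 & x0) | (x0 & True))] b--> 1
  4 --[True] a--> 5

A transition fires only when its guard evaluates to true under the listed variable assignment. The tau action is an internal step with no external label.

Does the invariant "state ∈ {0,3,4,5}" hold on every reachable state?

Inv-set: {0,3,4,5}
Reachable = {0,4,5}
  0: ✓
  4: ✓
  5: ✓

Answer: INVARIANT HOLDS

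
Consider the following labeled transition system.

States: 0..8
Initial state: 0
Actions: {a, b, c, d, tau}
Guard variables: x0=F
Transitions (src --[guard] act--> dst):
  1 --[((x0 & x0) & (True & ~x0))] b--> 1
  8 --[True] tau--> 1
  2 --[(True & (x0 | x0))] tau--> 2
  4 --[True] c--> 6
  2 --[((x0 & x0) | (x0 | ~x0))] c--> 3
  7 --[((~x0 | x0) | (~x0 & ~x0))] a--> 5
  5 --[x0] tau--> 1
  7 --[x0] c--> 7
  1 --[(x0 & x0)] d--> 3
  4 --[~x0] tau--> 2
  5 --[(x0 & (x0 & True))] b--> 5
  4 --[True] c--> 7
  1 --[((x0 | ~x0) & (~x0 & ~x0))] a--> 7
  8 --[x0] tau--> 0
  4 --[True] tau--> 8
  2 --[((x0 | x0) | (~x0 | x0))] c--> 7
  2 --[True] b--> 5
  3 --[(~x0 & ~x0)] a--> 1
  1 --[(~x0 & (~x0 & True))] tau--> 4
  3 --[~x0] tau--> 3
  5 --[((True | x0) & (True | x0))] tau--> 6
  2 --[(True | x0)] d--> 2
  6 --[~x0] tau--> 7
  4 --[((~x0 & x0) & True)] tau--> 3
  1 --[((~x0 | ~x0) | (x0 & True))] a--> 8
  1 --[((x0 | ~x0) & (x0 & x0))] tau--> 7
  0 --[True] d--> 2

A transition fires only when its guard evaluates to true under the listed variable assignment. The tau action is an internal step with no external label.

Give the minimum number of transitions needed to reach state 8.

Breadth-first toward 8:
  depth 0: {0}
  depth 1: {2}
  depth 2: {3,5,7}
  depth 3: {1,6}
  depth 4: {4,8}
8 enters at depth 4; path d·c·a·a

Answer: 4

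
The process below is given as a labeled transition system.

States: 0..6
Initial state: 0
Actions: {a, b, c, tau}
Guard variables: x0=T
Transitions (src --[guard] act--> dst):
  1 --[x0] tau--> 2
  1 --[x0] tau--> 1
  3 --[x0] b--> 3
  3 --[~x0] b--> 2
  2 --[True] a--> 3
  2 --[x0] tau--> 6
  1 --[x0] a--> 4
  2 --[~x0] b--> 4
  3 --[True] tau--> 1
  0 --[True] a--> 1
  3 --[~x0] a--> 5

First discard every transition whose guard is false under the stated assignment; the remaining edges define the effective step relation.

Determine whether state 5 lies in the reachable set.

Answer: UNREACHABLE

Analysis:
After dropping false guards: 8 live edges.
Layer 0: {0}
Layer 1: {1}  total {0,1}
Layer 2: {2,4}  total {0,1,2,4}
Layer 3: {3,6}  total {0,1,2,3,4,6}
Reach set: {0,1,2,3,4,6}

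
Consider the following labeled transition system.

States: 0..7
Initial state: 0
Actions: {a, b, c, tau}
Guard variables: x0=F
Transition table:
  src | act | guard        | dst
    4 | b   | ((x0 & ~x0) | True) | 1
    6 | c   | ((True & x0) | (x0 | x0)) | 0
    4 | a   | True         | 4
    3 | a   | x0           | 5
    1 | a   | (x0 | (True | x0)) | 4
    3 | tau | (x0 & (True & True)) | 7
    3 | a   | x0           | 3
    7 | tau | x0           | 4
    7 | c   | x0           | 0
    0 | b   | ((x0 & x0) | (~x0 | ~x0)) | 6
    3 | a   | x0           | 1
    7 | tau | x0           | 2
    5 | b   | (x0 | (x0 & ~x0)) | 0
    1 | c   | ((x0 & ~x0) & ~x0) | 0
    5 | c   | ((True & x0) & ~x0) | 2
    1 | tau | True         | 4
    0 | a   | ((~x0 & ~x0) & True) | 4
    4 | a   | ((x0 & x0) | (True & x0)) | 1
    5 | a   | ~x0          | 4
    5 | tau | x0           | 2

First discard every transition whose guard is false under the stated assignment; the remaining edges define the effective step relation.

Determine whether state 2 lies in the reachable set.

Answer: UNREACHABLE

Analysis:
Guard filter leaves 7 enabled edge(s).
Layer 0: {0}
Layer 1: {4,6}  now seen {0,4,6}
Layer 2: {1}  now seen {0,1,4,6}
R = {0,1,4,6}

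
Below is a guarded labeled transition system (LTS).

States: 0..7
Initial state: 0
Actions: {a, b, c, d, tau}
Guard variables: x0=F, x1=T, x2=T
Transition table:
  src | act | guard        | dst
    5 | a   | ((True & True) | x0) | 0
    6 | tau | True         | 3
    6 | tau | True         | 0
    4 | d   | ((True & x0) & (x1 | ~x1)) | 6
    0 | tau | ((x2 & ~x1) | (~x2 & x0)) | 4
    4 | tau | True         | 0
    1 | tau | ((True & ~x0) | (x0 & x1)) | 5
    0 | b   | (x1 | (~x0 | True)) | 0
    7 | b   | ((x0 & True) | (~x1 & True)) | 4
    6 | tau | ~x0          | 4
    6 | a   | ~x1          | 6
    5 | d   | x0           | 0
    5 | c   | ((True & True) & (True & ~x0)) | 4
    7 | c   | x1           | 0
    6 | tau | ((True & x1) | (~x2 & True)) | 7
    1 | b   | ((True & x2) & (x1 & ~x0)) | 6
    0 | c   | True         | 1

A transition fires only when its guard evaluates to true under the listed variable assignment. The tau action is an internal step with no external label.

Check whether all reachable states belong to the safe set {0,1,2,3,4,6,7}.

Allowed set {0,1,2,3,4,6,7}
Reach set: {0,1,3,4,5,6,7}
  0: ok
  1: ok
  3: ok
  4: ok
  5: outside
  6: ok
  7: ok
reach 5 via c·tau — violates

Answer: INVARIANT VIOLATED at state 5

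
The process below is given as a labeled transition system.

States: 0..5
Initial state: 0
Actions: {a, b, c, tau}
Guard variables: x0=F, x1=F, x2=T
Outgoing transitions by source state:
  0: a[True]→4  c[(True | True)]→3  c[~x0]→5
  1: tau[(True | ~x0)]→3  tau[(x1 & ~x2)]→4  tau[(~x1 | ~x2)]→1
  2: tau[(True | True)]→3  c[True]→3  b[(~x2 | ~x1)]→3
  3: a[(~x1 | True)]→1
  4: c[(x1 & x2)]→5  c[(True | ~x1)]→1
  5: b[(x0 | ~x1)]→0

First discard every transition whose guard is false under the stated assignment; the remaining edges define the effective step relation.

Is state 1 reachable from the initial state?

After dropping false guards: 11 live edges.
depth 0: {0}
depth 1: {3,4,5}  now seen {0,3,4,5}
depth 2: {1}  now seen {0,1,3,4,5}
Reach set: {0,1,3,4,5}
witness 1: a·c

Answer: REACHABLE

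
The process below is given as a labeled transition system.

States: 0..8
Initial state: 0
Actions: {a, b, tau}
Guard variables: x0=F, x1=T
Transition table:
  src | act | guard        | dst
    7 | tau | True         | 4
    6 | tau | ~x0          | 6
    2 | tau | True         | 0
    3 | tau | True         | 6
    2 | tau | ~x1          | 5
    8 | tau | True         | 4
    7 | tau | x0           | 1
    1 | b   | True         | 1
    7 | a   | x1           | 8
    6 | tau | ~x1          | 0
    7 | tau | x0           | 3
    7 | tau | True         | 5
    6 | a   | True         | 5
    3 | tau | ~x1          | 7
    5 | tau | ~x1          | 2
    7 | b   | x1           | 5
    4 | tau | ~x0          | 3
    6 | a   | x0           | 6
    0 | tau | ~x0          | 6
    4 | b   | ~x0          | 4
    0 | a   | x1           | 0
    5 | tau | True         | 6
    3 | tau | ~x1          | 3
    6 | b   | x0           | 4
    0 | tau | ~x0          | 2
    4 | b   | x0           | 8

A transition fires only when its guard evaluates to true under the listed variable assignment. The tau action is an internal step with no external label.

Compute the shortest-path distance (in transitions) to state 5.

Answer: 2

Trace:
Layered search for 5:
  depth 0: {0}
  depth 1: {2,6}
  depth 2: {5}
depth(5)=2, e.g. tau·a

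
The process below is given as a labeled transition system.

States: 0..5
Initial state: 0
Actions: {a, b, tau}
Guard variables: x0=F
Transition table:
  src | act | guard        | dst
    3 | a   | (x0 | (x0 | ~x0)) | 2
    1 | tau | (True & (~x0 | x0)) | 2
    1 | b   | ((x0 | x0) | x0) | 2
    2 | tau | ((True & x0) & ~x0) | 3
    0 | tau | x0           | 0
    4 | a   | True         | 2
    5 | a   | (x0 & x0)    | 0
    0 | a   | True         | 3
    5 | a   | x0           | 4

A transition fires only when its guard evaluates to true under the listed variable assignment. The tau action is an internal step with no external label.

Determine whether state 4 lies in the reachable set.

4 transition(s) survive guard evaluation.
depth 0: {0}
depth 1: {3}  total {0,3}
depth 2: {2}  total {0,2,3}
Reachable = {0,2,3}

Answer: UNREACHABLE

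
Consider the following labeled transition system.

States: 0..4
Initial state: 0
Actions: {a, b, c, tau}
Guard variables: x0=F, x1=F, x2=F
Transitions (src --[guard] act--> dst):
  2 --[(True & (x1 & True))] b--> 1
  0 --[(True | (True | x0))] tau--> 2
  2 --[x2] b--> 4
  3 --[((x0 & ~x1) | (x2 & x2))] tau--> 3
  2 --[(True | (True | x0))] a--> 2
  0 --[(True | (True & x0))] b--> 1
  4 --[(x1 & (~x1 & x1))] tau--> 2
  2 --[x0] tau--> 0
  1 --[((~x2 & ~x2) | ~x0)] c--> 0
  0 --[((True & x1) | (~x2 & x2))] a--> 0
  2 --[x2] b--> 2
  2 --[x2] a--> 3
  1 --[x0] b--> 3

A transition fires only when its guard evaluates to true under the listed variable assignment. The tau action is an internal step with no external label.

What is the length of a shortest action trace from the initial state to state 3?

Layered search for 3:
  Layer 0: {0}
  Layer 1: {1,2}
3 never appears.

Answer: UNREACHABLE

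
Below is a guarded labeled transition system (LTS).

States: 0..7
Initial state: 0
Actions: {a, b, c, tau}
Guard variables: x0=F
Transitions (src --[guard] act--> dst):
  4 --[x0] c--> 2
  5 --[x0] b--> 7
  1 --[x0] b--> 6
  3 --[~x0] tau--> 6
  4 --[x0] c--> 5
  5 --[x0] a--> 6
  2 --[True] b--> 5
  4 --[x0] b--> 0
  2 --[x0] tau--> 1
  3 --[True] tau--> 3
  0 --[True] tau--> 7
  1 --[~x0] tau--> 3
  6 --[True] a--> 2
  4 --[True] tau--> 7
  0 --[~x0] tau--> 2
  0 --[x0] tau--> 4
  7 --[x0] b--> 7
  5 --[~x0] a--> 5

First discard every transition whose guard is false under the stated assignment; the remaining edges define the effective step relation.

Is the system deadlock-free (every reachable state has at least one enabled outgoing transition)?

Answer: DEADLOCK at state 7

Working:
Reach set: {0,2,5,7}
  0: tau→2  tau→7  [deg 2]
  2: b→5  [deg 1]
  5: a→5  [deg 1]
  7: ∅  [deadlock]
witness 7: tau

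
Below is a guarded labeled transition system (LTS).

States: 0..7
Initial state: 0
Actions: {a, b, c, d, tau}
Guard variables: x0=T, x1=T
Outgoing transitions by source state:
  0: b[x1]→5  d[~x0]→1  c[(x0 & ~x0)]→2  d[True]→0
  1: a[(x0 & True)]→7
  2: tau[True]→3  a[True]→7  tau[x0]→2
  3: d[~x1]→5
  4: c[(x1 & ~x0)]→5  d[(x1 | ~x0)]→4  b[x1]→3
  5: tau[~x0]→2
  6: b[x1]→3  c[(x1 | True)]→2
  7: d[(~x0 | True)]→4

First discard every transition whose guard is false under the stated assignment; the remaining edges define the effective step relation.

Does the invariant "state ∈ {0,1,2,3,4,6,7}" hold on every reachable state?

Answer: INVARIANT VIOLATED at state 5

Analysis:
Safe = {0,1,2,3,4,6,7}
Reachable = {0,5}
  0: ✓
  5: VIOLATES
reach 5 via b — violates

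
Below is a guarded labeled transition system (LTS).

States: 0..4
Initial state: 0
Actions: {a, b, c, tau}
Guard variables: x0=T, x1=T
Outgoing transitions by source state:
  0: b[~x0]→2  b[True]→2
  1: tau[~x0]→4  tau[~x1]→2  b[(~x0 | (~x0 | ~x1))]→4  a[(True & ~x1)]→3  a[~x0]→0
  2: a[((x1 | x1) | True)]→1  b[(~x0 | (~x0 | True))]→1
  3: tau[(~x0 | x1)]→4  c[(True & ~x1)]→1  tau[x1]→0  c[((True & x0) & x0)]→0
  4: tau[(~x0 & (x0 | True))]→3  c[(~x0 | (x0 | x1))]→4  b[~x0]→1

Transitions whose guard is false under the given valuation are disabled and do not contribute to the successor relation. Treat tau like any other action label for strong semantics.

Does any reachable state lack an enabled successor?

R = {0,1,2}
  0: b→2  [1 exit(s)]
  1: ∅  [no exit]
  2: a→1  b→1  [2 exit(s)]
trace reaching 1: b·a

Answer: DEADLOCK at state 1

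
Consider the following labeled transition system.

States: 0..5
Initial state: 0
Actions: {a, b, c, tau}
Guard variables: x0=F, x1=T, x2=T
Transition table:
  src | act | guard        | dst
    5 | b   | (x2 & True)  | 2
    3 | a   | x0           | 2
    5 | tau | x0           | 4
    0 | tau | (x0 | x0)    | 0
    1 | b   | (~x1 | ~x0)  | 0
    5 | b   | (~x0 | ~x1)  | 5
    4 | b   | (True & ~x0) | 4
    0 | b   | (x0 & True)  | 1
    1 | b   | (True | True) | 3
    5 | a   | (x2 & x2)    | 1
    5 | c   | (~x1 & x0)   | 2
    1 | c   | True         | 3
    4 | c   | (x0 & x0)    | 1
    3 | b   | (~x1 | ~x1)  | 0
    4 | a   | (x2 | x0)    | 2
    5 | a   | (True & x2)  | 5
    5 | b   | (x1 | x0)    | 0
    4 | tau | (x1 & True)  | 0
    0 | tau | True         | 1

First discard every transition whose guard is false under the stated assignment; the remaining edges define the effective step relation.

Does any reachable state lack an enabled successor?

Answer: DEADLOCK at state 3

Trace:
Reachable = {0,1,3}
  0: tau→1  [1 out]
  1: b→0  b→3  c→3  [3 out]
  3: ∅  [deadlock]
witness 3: tau·b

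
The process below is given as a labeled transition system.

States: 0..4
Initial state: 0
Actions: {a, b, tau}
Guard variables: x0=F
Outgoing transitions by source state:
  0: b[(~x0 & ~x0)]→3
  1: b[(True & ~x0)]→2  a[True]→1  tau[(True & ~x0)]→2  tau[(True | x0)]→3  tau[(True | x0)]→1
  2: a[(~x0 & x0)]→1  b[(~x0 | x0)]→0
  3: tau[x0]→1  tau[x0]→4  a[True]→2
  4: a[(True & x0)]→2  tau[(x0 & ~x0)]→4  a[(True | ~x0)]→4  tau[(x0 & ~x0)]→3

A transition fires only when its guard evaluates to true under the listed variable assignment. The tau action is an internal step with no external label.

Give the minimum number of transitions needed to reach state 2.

Layered search for 2:
  L0 = {0}
  L1 = {3}
  L2 = {2}
depth(2)=2, e.g. b·a

Answer: 2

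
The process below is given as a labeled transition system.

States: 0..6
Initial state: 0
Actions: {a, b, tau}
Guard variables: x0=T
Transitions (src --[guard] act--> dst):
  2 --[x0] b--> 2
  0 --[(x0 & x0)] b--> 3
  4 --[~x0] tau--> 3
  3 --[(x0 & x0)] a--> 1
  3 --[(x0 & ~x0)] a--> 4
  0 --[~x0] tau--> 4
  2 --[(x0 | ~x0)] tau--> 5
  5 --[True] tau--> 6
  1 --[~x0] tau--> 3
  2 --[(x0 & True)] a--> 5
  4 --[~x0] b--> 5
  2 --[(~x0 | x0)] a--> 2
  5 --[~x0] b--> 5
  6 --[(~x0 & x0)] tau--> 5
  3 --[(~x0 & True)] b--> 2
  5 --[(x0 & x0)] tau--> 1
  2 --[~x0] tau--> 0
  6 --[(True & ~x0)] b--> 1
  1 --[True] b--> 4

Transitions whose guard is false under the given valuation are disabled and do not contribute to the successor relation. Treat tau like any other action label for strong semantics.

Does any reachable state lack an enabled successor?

Reach set: {0,1,3,4}
  0: b→3  [deg 1]
  1: b→4  [deg 1]
  3: a→1  [deg 1]
  4: ∅  [deadlock]
trace reaching 4: b·a·b

Answer: DEADLOCK at state 4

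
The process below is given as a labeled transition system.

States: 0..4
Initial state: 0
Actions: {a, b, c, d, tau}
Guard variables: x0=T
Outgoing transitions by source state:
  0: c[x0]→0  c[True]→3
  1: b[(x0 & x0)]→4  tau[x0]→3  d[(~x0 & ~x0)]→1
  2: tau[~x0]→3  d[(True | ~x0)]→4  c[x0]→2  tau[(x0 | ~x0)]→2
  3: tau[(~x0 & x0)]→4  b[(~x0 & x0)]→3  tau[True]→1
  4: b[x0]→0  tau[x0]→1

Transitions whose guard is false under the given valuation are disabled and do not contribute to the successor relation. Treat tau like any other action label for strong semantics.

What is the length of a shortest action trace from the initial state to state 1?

BFS to 1:
  depth 0: {0}
  depth 1: {3}
  depth 2: {1}
1 enters at depth 2; path c·tau

Answer: 2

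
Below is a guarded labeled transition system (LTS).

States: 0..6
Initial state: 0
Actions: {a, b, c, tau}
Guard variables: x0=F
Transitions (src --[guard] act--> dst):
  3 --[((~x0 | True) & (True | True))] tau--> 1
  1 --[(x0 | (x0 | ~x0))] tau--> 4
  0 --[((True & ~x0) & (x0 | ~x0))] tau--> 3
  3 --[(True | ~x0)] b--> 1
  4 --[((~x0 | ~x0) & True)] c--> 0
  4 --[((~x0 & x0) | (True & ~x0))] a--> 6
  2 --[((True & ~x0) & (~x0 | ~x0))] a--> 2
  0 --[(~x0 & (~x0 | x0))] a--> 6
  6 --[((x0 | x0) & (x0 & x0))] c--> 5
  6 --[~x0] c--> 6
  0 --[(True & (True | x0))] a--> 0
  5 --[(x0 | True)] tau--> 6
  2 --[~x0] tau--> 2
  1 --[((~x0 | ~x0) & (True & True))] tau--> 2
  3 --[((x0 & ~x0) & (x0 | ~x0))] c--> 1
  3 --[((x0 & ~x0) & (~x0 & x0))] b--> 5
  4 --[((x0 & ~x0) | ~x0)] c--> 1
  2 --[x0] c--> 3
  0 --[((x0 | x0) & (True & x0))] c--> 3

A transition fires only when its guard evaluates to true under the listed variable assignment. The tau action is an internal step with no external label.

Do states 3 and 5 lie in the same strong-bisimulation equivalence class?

Answer: NOT BISIMILAR

Analysis:
Compute ~ classes (split until stable):
  round 0: {{0,1,2,3,4,5,6}}
  round 1: {{0,2},{1,5},{3},{4},{6}}
  round 2: {{0},{1},{2},{3},{4},{5},{6}}
7 equivalence class(es) (converged in 3)
class of 3: {3}; class of 5: {5}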